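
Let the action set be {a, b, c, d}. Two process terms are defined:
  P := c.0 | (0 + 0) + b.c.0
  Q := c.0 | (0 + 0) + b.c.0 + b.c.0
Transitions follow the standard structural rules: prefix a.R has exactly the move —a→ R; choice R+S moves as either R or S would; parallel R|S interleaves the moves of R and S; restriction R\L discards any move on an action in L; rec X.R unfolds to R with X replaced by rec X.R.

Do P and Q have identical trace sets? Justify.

LTS(P): 4 reachable states
  m0 = c.0 | (0 + 0) + b.c.0 has moves —b→ m1, —c→ m2
  m1 = c.0 has moves —c→ m3
  m2 = 0 | (0 + 0) has moves ·
  m3 = 0 has moves ·
LTS(Q): 4 reachable states
  n0 = c.0 | (0 + 0) + b.c.0 + b.c.0 has moves —b→ n1, —c→ n2
  n1 = c.0 has moves —c→ n3
  n2 = 0 | (0 + 0) has moves ·
  n3 = 0 has moves ·
Coarsest stable partition (strong bisimilarity classes):
  B0 = {m0, n0}
  B1 = {m2, m3, n2, n3}
  B2 = {m1, n1}
m0 ∈ B0, n0 ∈ B0 → same block
Bisimilar ⇒ trace-equivalent.

YES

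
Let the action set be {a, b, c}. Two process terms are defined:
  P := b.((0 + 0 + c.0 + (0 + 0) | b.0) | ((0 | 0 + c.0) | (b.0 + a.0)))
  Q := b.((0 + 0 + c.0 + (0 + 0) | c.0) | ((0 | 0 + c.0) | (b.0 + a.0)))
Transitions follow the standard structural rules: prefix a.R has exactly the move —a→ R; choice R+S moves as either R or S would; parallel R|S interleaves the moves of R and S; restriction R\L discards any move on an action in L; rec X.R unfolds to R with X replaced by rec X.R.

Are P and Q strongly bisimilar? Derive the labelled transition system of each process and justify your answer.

not bisimilar

P's transition system — 13 states:
  u0 = b.((0 + 0 + c.0 + (0 + 0) | b.0) | ((0 | 0 + c.0) | (b.0 + a.0))) :: —b→ u1
  u1 = (0 + 0 + c.0 + (0 + 0) | b.0) | ((0 | 0 + c.0) | (b.0 + a.0)) :: —a→ u2, —b→ u2, —b→ u3, —c→ u4, —c→ u5
  u2 = (0 + 0 + c.0 + (0 + 0) | b.0) | ((0 | 0 + c.0) | 0) :: —b→ u6, —c→ u7, —c→ u8
  u3 = (0 + 0) | 0 | ((0 | 0 + c.0) | (b.0 + a.0)) :: —a→ u6, —b→ u6, —c→ u9
  u4 = (0 + 0 + c.0 + (0 + 0) | b.0) | (0 | (b.0 + a.0)) :: —a→ u7, —b→ u7, —b→ u9, —c→ u10
  u5 = 0 | ((0 | 0 + c.0) | (b.0 + a.0)) :: —a→ u8, —b→ u8, —c→ u10
  u6 = (0 + 0) | 0 | ((0 | 0 + c.0) | 0) :: —c→ u11
  u7 = (0 + 0 + c.0 + (0 + 0) | b.0) | (0 | 0) :: —b→ u11, —c→ u12
  u8 = 0 | ((0 | 0 + c.0) | 0) :: —c→ u12
  u9 = (0 + 0) | 0 | (0 | (b.0 + a.0)) :: —a→ u11, —b→ u11
  u10 = 0 | (0 | (b.0 + a.0)) :: —a→ u12, —b→ u12
  u11 = (0 + 0) | 0 | (0 | 0) :: ∅
  u12 = 0 | (0 | 0) :: ∅
Q's transition system — 13 states:
  v0 = b.((0 + 0 + c.0 + (0 + 0) | c.0) | ((0 | 0 + c.0) | (b.0 + a.0))) :: —b→ v1
  v1 = (0 + 0 + c.0 + (0 + 0) | c.0) | ((0 | 0 + c.0) | (b.0 + a.0)) :: —a→ v2, —b→ v2, —c→ v3, —c→ v4, —c→ v5
  v2 = (0 + 0 + c.0 + (0 + 0) | c.0) | ((0 | 0 + c.0) | 0) :: —c→ v6, —c→ v7, —c→ v8
  v3 = (0 + 0 + c.0 + (0 + 0) | c.0) | (0 | (b.0 + a.0)) :: —a→ v6, —b→ v6, —c→ v10, —c→ v9
  v4 = (0 + 0) | 0 | ((0 | 0 + c.0) | (b.0 + a.0)) :: —a→ v7, —b→ v7, —c→ v9
  v5 = 0 | ((0 | 0 + c.0) | (b.0 + a.0)) :: —a→ v8, —b→ v8, —c→ v10
  v6 = (0 + 0 + c.0 + (0 + 0) | c.0) | (0 | 0) :: —c→ v11, —c→ v12
  v7 = (0 + 0) | 0 | ((0 | 0 + c.0) | 0) :: —c→ v11
  v8 = 0 | ((0 | 0 + c.0) | 0) :: —c→ v12
  v9 = (0 + 0) | 0 | (0 | (b.0 + a.0)) :: —a→ v11, —b→ v11
  v10 = 0 | (0 | (b.0 + a.0)) :: —a→ v12, —b→ v12
  v11 = (0 + 0) | 0 | (0 | 0) :: ∅
  v12 = 0 | (0 | 0) :: ∅
Coarsest stable partition (strong bisimilarity classes):
  B0 = {u0}
  B1 = {u1}
  B2 = {u3, u5, v3, v4, v5}
  B3 = {u10, u9, v10, v9}
  B4 = {u11, u12, v11, v12}
  B5 = {u6, u8, v6, v7, v8}
  B6 = {u2}
  B7 = {u7}
  B8 = {u4}
  B9 = {v0}
  B10 = {v1}
  B11 = {v2}
u0 ∈ B0, v0 ∈ B9 → different blocks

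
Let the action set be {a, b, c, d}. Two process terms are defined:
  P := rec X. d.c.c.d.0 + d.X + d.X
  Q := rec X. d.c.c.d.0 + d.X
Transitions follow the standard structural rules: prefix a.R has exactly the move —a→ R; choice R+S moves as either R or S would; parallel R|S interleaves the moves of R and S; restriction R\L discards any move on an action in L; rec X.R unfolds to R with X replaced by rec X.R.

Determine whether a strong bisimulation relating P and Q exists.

bisimilar

P's transition system — 5 states:
  u0 = rec X. d.c.c.d.0 + d.X + d.X ⊢ ··d··> u0, ··d··> u1
  u1 = c.c.d.0 ⊢ ··c··> u2
  u2 = c.d.0 ⊢ ··c··> u3
  u3 = d.0 ⊢ ··d··> u4
  u4 = 0 ⊢ stopped
Q's transition system — 5 states:
  v0 = rec X. d.c.c.d.0 + d.X ⊢ ··d··> v0, ··d··> v1
  v1 = c.c.d.0 ⊢ ··c··> v2
  v2 = c.d.0 ⊢ ··c··> v3
  v3 = d.0 ⊢ ··d··> v4
  v4 = 0 ⊢ stopped
Partition-refinement fixed point:
  B0 = {u0, v0}
  B1 = {u1, v1}
  B2 = {u2, v2}
  B3 = {u3, v3}
  B4 = {u4, v4}
u0 ∈ B0, v0 ∈ B0 → same block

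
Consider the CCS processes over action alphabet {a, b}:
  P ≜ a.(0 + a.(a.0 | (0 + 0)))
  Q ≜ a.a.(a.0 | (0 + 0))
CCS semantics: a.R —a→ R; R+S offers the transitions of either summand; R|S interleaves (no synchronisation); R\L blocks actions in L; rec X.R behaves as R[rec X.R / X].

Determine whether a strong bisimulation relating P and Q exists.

bisimilar

LTS(P): 4 reachable states
  p0 = a.(0 + a.(a.0 | (0 + 0))) → —a→ p1
  p1 = 0 + a.(a.0 | (0 + 0)) → —a→ p2
  p2 = a.0 | (0 + 0) → —a→ p3
  p3 = 0 | (0 + 0) → stopped
LTS(Q): 4 reachable states
  q0 = a.a.(a.0 | (0 + 0)) → —a→ q1
  q1 = a.(a.0 | (0 + 0)) → —a→ q2
  q2 = a.0 | (0 + 0) → —a→ q3
  q3 = 0 | (0 + 0) → stopped
Coarsest stable partition (strong bisimilarity classes):
  B0 = {p0, q0}
  B1 = {p1, q1}
  B2 = {p2, q2}
  B3 = {p3, q3}
p0 ∈ B0, q0 ∈ B0 → same block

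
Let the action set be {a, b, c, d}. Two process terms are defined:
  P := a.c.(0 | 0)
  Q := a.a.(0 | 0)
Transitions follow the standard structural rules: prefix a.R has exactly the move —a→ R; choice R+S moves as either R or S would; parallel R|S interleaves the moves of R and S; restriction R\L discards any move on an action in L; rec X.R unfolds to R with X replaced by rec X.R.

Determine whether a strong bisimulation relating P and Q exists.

P's transition system — 3 states:
  u0 = a.c.(0 | 0) ⊢ ··a··> u1
  u1 = c.(0 | 0) ⊢ ··c··> u2
  u2 = 0 | 0 ⊢ deadlocked
Q's transition system — 3 states:
  v0 = a.a.(0 | 0) ⊢ ··a··> v1
  v1 = a.(0 | 0) ⊢ ··a··> v2
  v2 = 0 | 0 ⊢ deadlocked
Coarsest stable partition (strong bisimilarity classes):
  B0 = {u0}
  B1 = {u1}
  B2 = {u2, v2}
  B3 = {v0}
  B4 = {v1}
u0 ∈ B0, v0 ∈ B3 → different blocks

not bisimilar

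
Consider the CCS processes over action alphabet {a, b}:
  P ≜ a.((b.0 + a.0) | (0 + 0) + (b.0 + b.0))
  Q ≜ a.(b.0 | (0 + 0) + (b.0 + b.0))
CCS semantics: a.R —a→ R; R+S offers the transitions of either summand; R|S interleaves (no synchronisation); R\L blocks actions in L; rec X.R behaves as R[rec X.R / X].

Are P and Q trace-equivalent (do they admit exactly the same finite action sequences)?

Reachable graph of P (4 states):
  p0 = a.((b.0 + a.0) | (0 + 0) + (b.0 + b.0)) :: --a--▸ p1
  p1 = (b.0 + a.0) | (0 + 0) + (b.0 + b.0) :: --a--▸ p2, --b--▸ p2, --b--▸ p3
  p2 = 0 | (0 + 0) :: ·
  p3 = 0 :: ·
Reachable graph of Q (4 states):
  q0 = a.(b.0 | (0 + 0) + (b.0 + b.0)) :: --a--▸ q1
  q1 = b.0 | (0 + 0) + (b.0 + b.0) :: --b--▸ q2, --b--▸ q3
  q2 = 0 :: ·
  q3 = 0 | (0 + 0) :: ·
Executing aa from P (initial set {p0}):
  step 1 (a): {p1}
  step 2 (a): {p2}
  ✓ P
Executing aa from Q (initial set {q0}):
  step 1 (a): {q1}
  step 2 (a): ∅  — Q cannot continue

NO — witness ⟨aa⟩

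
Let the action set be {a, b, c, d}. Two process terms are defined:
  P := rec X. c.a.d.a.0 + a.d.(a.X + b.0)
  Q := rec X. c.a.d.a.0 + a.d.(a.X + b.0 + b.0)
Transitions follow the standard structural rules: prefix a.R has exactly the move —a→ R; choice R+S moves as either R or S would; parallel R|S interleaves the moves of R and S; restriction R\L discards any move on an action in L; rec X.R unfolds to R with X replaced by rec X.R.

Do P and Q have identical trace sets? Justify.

YES

Reachable graph of P (7 states):
  u0 = rec X. c.a.d.a.0 + a.d.(a.X + b.0) :: =a=> u1, =c=> u2
  u1 = d.(a.(rec X. c.a.d.a.0 + a.d.(a.X + b.0)) + b.0) :: =d=> u3
  u2 = a.d.a.0 :: =a=> u4
  u3 = a.(rec X. c.a.d.a.0 + a.d.(a.X + b.0)) + b.0 :: =a=> u0, =b=> u5
  u4 = d.a.0 :: =d=> u6
  u5 = 0 :: ·
  u6 = a.0 :: =a=> u5
Reachable graph of Q (7 states):
  v0 = rec X. c.a.d.a.0 + a.d.(a.X + b.0 + b.0) :: =a=> v1, =c=> v2
  v1 = d.(a.(rec X. c.a.d.a.0 + a.d.(a.X + b.0 + b.0)) + b.0 + b.0) :: =d=> v3
  v2 = a.d.a.0 :: =a=> v4
  v3 = a.(rec X. c.a.d.a.0 + a.d.(a.X + b.0 + b.0)) + b.0 + b.0 :: =a=> v0, =b=> v5
  v4 = d.a.0 :: =d=> v6
  v5 = 0 :: ·
  v6 = a.0 :: =a=> v5
Coarsest stable partition (strong bisimilarity classes):
  B0 = {u0, v0}
  B1 = {u2, v2}
  B2 = {u4, v4}
  B3 = {u6, v6}
  B4 = {u5, v5}
  B5 = {u1, v1}
  B6 = {u3, v3}
u0 ∈ B0, v0 ∈ B0 → same block
Bisimilar ⇒ trace-equivalent.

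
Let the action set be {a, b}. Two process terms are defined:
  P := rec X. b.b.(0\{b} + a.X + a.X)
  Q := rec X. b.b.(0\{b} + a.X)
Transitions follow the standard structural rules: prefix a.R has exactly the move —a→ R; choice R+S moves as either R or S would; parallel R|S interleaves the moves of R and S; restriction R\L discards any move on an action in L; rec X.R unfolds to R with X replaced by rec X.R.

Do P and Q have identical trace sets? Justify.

trace-equivalent

Reachable graph of P (3 states):
  s0 = rec X. b.b.(0\{b} + a.X + a.X) | =b=> s1
  s1 = b.(0\{b} + a.(rec X. b.b.(0\{b} + a.X + a.X)) + a.(rec X. b.b.(0\{b} + a.X + a.X))) | =b=> s2
  s2 = 0\{b} + a.(rec X. b.b.(0\{b} + a.X + a.X)) + a.(rec X. b.b.(0\{b} + a.X + a.X)) | =a=> s0
Reachable graph of Q (3 states):
  t0 = rec X. b.b.(0\{b} + a.X) | =b=> t1
  t1 = b.(0\{b} + a.(rec X. b.b.(0\{b} + a.X))) | =b=> t2
  t2 = 0\{b} + a.(rec X. b.b.(0\{b} + a.X)) | =a=> t0
Bisimilarity quotient blocks:
  B0 = {s0, t0}
  B1 = {s1, t1}
  B2 = {s2, t2}
s0 ∈ B0, t0 ∈ B0 → same block
Bisimilar ⇒ trace-equivalent.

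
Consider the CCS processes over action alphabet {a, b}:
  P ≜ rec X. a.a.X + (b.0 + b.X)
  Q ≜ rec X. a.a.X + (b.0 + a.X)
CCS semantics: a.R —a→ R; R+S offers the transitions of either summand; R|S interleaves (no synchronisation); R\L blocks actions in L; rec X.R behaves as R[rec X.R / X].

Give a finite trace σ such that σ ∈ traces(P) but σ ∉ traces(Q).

ba

LTS(P): 3 reachable states
  p0 = rec X. a.a.X + (b.0 + b.X) has moves —a→ p1, —b→ p0, —b→ p2
  p1 = a.(rec X. a.a.X + (b.0 + b.X)) has moves —a→ p0
  p2 = 0 has moves deadlocked
LTS(Q): 3 reachable states
  q0 = rec X. a.a.X + (b.0 + a.X) has moves —a→ q0, —a→ q1, —b→ q2
  q1 = a.(rec X. a.a.X + (b.0 + a.X)) has moves —a→ q0
  q2 = 0 has moves deadlocked
Trace ⟨ba⟩ through P, begin at {p0}:
  step 1 (b): {p0, p2}
  step 2 (a): {p1}
  — P admits the full trace.
Trace ⟨ba⟩ through Q, begin at {q0}:
  step 1 (b): {q2}
  step 2 (a): no successor for Q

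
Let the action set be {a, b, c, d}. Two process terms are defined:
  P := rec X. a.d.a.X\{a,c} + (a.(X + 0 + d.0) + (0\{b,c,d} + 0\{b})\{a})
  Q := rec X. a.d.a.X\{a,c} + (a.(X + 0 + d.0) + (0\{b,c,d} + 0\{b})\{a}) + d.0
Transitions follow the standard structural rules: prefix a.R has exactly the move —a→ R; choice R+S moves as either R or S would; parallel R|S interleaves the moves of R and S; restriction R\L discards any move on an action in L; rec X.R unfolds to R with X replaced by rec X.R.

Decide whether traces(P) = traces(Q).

traces(P) ≠ traces(Q) — witness ⟨d⟩

Reachable graph of P (6 states):
  p0 = rec X. a.d.a.X\{a,c} + (a.(X + 0 + d.0) + (0\{b,c,d} + 0\{b})\{a}) :: -a-> p1, -a-> p2
  p1 = (rec X. a.d.a.X\{a,c} + (a.(X + 0 + d.0) + (0\{b,c,d} + 0\{b})\{a})) + 0 + d.0 :: -a-> p1, -a-> p2, -d-> p3
  p2 = d.a.(rec X. a.d.a.X\{a,c} + (a.(X + 0 + d.0) + (0\{b,c,d} + 0\{b})\{a}))\{a,c} :: -d-> p4
  p3 = 0 :: (no moves)
  p4 = a.(rec X. a.d.a.X\{a,c} + (a.(X + 0 + d.0) + (0\{b,c,d} + 0\{b})\{a}))\{a,c} :: -a-> p5
  p5 = (rec X. a.d.a.X\{a,c} + (a.(X + 0 + d.0) + (0\{b,c,d} + 0\{b})\{a}))\{a,c} :: (no moves)
Reachable graph of Q (7 states):
  q0 = rec X. a.d.a.X\{a,c} + (a.(X + 0 + d.0) + (0\{b,c,d} + 0\{b})\{a}) + d.0 :: -a-> q1, -a-> q2, -d-> q3
  q1 = (rec X. a.d.a.X\{a,c} + (a.(X + 0 + d.0) + (0\{b,c,d} + 0\{b})\{a}) + d.0) + 0 + d.0 :: -a-> q1, -a-> q2, -d-> q3
  q2 = d.a.(rec X. a.d.a.X\{a,c} + (a.(X + 0 + d.0) + (0\{b,c,d} + 0\{b})\{a}) + d.0)\{a,c} :: -d-> q4
  q3 = 0 :: (no moves)
  q4 = a.(rec X. a.d.a.X\{a,c} + (a.(X + 0 + d.0) + (0\{b,c,d} + 0\{b})\{a}) + d.0)\{a,c} :: -a-> q5
  q5 = (rec X. a.d.a.X\{a,c} + (a.(X + 0 + d.0) + (0\{b,c,d} + 0\{b})\{a}) + d.0)\{a,c} :: -d-> q6
  q6 = 0\{a,c} :: (no moves)
Trace ⟨d⟩ through Q, begin at {q0}:
  after d @ step 1: {q3}
  ✓ Q
Trace ⟨d⟩ through P, begin at {p0}:
  after d @ step 1: ∅ (P stuck)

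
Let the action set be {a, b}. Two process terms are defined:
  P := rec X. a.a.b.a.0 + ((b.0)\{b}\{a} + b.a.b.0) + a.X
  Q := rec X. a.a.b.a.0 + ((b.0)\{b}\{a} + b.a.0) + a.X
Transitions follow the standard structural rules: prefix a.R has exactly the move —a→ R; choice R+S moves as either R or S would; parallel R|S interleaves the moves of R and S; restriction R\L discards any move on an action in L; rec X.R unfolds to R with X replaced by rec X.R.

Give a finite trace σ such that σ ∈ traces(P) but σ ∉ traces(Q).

bab

Reachable graph of P (7 states):
  u0 = rec X. a.a.b.a.0 + ((b.0)\{b}\{a} + b.a.b.0) + a.X :: -a-> u0, -a-> u1, -b-> u2
  u1 = a.b.a.0 :: -a-> u3
  u2 = a.b.0 :: -a-> u4
  u3 = b.a.0 :: -b-> u5
  u4 = b.0 :: -b-> u6
  u5 = a.0 :: -a-> u6
  u6 = 0 :: stopped
Reachable graph of Q (5 states):
  v0 = rec X. a.a.b.a.0 + ((b.0)\{b}\{a} + b.a.0) + a.X :: -a-> v0, -a-> v1, -b-> v2
  v1 = a.b.a.0 :: -a-> v3
  v2 = a.0 :: -a-> v4
  v3 = b.a.0 :: -b-> v2
  v4 = 0 :: stopped
Executing bab from P (initial set {u0}):
  step 1 (b): {u2}
  step 2 (a): {u4}
  step 3 (b): {u6}
  ✓ P
Executing bab from Q (initial set {v0}):
  step 1 (b): {v2}
  step 2 (a): {v4}
  step 3 (b): ∅  — Q cannot continue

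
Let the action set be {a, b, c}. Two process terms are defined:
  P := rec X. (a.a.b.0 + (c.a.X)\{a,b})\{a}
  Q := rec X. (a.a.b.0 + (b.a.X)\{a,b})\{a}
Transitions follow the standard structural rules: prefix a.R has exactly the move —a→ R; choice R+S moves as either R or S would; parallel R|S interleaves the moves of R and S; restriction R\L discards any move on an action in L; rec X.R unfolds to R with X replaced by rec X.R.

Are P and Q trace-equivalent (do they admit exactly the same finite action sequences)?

P's transition system — 2 states:
  p0 = rec X. (a.a.b.0 + (c.a.X)\{a,b})\{a} → =c=> p1
  p1 = (a.(rec X. (a.a.b.0 + (c.a.X)\{a,b})\{a}))\{a,b}\{a} → (no moves)
Q's transition system — 1 states:
  q0 = rec X. (a.a.b.0 + (b.a.X)\{a,b})\{a} → (no moves)
Executing c from P (initial set {p0}):
  after c @ step 1: {p1}
  P completes σ.
Executing c from Q (initial set {q0}):
  after c @ step 1: ∅ (Q stuck)

NO — witness ⟨c⟩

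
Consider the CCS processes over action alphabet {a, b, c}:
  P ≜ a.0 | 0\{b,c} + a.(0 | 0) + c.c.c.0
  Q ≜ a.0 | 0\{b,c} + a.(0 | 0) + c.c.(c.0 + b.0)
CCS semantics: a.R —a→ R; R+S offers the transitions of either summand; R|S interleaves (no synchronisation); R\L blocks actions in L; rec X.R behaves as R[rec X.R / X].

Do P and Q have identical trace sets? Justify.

NO — witness ⟨ccb⟩

P's transition system — 6 states:
  m0 = a.0 | 0\{b,c} + a.(0 | 0) + c.c.c.0 ⊢ -a-> m1, -a-> m2, -c-> m3
  m1 = 0 | 0 ⊢ ·
  m2 = 0 | 0\{b,c} ⊢ ·
  m3 = c.c.0 ⊢ -c-> m4
  m4 = c.0 ⊢ -c-> m5
  m5 = 0 ⊢ ·
Q's transition system — 6 states:
  n0 = a.0 | 0\{b,c} + a.(0 | 0) + c.c.(c.0 + b.0) ⊢ -a-> n1, -a-> n2, -c-> n3
  n1 = 0 | 0 ⊢ ·
  n2 = 0 | 0\{b,c} ⊢ ·
  n3 = c.(c.0 + b.0) ⊢ -c-> n4
  n4 = c.0 + b.0 ⊢ -b-> n5, -c-> n5
  n5 = 0 ⊢ ·
Executing ccb from Q (initial set {n0}):
  step 1 (c): {n3}
  step 2 (c): {n4}
  step 3 (b): {n5}
  ✓ Q
Executing ccb from P (initial set {m0}):
  step 1 (c): {m3}
  step 2 (c): {m4}
  step 3 (b): ∅  — P cannot continue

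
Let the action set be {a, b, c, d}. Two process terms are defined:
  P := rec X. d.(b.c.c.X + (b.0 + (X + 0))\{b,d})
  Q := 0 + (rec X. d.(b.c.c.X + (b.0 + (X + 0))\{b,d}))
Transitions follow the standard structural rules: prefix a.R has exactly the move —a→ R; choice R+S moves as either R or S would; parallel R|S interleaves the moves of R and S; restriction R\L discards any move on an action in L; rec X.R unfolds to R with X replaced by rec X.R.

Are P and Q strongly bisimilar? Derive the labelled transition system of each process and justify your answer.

P's transition system — 4 states:
  u0 = rec X. d.(b.c.c.X + (b.0 + (X + 0))\{b,d}) | --d--▸ u1
  u1 = b.c.c.(rec X. d.(b.c.c.X + (b.0 + (X + 0))\{b,d})) + (b.0 + ((rec X. d.(b.c.c.X + (b.0 + (X + 0))\{b,d})) + 0))\{b,d} | --b--▸ u2
  u2 = c.c.(rec X. d.(b.c.c.X + (b.0 + (X + 0))\{b,d})) | --c--▸ u3
  u3 = c.(rec X. d.(b.c.c.X + (b.0 + (X + 0))\{b,d})) | --c--▸ u0
Q's transition system — 5 states:
  v0 = 0 + (rec X. d.(b.c.c.X + (b.0 + (X + 0))\{b,d})) | --d--▸ v1
  v1 = b.c.c.(rec X. d.(b.c.c.X + (b.0 + (X + 0))\{b,d})) + (b.0 + ((rec X. d.(b.c.c.X + (b.0 + (X + 0))\{b,d})) + 0))\{b,d} | --b--▸ v2
  v2 = c.c.(rec X. d.(b.c.c.X + (b.0 + (X + 0))\{b,d})) | --c--▸ v3
  v3 = c.(rec X. d.(b.c.c.X + (b.0 + (X + 0))\{b,d})) | --c--▸ v4
  v4 = rec X. d.(b.c.c.X + (b.0 + (X + 0))\{b,d}) | --d--▸ v1
Coarsest stable partition (strong bisimilarity classes):
  B0 = {u0, v0, v4}
  B1 = {u1, v1}
  B2 = {u2, v2}
  B3 = {u3, v3}
u0 ∈ B0, v0 ∈ B0 → same block

bisimilar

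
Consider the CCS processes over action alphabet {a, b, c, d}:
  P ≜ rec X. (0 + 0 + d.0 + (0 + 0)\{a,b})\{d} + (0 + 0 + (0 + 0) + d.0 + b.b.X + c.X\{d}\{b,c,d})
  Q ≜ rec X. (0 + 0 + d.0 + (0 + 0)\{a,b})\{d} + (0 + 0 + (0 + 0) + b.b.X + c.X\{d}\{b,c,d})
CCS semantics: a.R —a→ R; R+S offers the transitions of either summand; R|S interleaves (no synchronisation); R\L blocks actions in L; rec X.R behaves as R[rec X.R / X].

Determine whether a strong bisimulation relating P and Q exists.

P's transition system — 4 states:
  m0 = rec X. (0 + 0 + d.0 + (0 + 0)\{a,b})\{d} + (0 + 0 + (0 + 0) + d.0 + b.b.X + c.X\{d}\{b,c,d}) | --b--▸ m1, --c--▸ m2, --d--▸ m3
  m1 = b.(rec X. (0 + 0 + d.0 + (0 + 0)\{a,b})\{d} + (0 + 0 + (0 + 0) + d.0 + b.b.X + c.X\{d}\{b,c,d})) | --b--▸ m0
  m2 = (rec X. (0 + 0 + d.0 + (0 + 0)\{a,b})\{d} + (0 + 0 + (0 + 0) + d.0 + b.b.X + c.X\{d}\{b,c,d}))\{d}\{b,c,d} | deadlocked
  m3 = 0 | deadlocked
Q's transition system — 3 states:
  n0 = rec X. (0 + 0 + d.0 + (0 + 0)\{a,b})\{d} + (0 + 0 + (0 + 0) + b.b.X + c.X\{d}\{b,c,d}) | --b--▸ n1, --c--▸ n2
  n1 = b.(rec X. (0 + 0 + d.0 + (0 + 0)\{a,b})\{d} + (0 + 0 + (0 + 0) + b.b.X + c.X\{d}\{b,c,d})) | --b--▸ n0
  n2 = (rec X. (0 + 0 + d.0 + (0 + 0)\{a,b})\{d} + (0 + 0 + (0 + 0) + b.b.X + c.X\{d}\{b,c,d}))\{d}\{b,c,d} | deadlocked
Partition-refinement fixed point:
  B0 = {m0}
  B1 = {m2, m3, n2}
  B2 = {m1}
  B3 = {n0}
  B4 = {n1}
m0 ∈ B0, n0 ∈ B3 → different blocks

not bisimilar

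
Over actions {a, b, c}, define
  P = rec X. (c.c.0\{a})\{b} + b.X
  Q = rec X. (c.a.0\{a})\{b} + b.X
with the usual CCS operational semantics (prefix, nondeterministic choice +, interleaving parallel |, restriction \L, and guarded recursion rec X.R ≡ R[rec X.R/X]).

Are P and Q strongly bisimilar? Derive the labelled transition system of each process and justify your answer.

NO

LTS(P): 3 reachable states
  p0 = rec X. (c.c.0\{a})\{b} + b.X | -b-> p0, -c-> p1
  p1 = (c.0\{a})\{b} | -c-> p2
  p2 = 0\{a}\{b} | stopped
LTS(Q): 3 reachable states
  q0 = rec X. (c.a.0\{a})\{b} + b.X | -b-> q0, -c-> q1
  q1 = (a.0\{a})\{b} | -a-> q2
  q2 = 0\{a}\{b} | stopped
Bisimilarity quotient blocks:
  B0 = {p0}
  B1 = {p1}
  B2 = {p2, q2}
  B3 = {q0}
  B4 = {q1}
p0 ∈ B0, q0 ∈ B3 → different blocks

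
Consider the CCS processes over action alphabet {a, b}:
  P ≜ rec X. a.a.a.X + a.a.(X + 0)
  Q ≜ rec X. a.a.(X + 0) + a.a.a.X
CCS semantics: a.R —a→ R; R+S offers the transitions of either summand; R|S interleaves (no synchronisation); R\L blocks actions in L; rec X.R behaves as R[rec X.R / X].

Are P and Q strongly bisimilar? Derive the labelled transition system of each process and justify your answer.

Reachable graph of P (5 states):
  p0 = rec X. a.a.a.X + a.a.(X + 0) ⊢ —a→ p1, —a→ p2
  p1 = a.((rec X. a.a.a.X + a.a.(X + 0)) + 0) ⊢ —a→ p3
  p2 = a.a.(rec X. a.a.a.X + a.a.(X + 0)) ⊢ —a→ p4
  p3 = (rec X. a.a.a.X + a.a.(X + 0)) + 0 ⊢ —a→ p1, —a→ p2
  p4 = a.(rec X. a.a.a.X + a.a.(X + 0)) ⊢ —a→ p0
Reachable graph of Q (5 states):
  q0 = rec X. a.a.(X + 0) + a.a.a.X ⊢ —a→ q1, —a→ q2
  q1 = a.((rec X. a.a.(X + 0) + a.a.a.X) + 0) ⊢ —a→ q3
  q2 = a.a.(rec X. a.a.(X + 0) + a.a.a.X) ⊢ —a→ q4
  q3 = (rec X. a.a.(X + 0) + a.a.a.X) + 0 ⊢ —a→ q1, —a→ q2
  q4 = a.(rec X. a.a.(X + 0) + a.a.a.X) ⊢ —a→ q0
Coarsest stable partition (strong bisimilarity classes):
  B0 = {p0, p1, p2, p3, p4, q0, q1, q2, q3, q4}
p0 ∈ B0, q0 ∈ B0 → same block

YES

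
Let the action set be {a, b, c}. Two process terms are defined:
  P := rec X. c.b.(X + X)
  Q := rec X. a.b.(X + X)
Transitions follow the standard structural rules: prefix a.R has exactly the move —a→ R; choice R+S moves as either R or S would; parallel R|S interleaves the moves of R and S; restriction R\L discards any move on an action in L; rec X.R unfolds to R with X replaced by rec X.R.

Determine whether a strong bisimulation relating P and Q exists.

P ≁ Q

P's transition system — 3 states:
  p0 = rec X. c.b.(X + X) → ··c··> p1
  p1 = b.((rec X. c.b.(X + X)) + (rec X. c.b.(X + X))) → ··b··> p2
  p2 = (rec X. c.b.(X + X)) + (rec X. c.b.(X + X)) → ··c··> p1
Q's transition system — 3 states:
  q0 = rec X. a.b.(X + X) → ··a··> q1
  q1 = b.((rec X. a.b.(X + X)) + (rec X. a.b.(X + X))) → ··b··> q2
  q2 = (rec X. a.b.(X + X)) + (rec X. a.b.(X + X)) → ··a··> q1
Bisimilarity quotient blocks:
  B0 = {p0, p2}
  B1 = {p1}
  B2 = {q0, q2}
  B3 = {q1}
p0 ∈ B0, q0 ∈ B2 → different blocks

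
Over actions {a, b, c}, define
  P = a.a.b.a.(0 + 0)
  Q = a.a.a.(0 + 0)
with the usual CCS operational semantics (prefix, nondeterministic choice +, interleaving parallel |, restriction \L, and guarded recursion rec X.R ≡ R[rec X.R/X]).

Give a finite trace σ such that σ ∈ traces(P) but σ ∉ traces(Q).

LTS(P): 5 reachable states
  p0 = a.a.b.a.(0 + 0) → ··a··> p1
  p1 = a.b.a.(0 + 0) → ··a··> p2
  p2 = b.a.(0 + 0) → ··b··> p3
  p3 = a.(0 + 0) → ··a··> p4
  p4 = 0 + 0 → deadlocked
LTS(Q): 4 reachable states
  q0 = a.a.a.(0 + 0) → ··a··> q1
  q1 = a.a.(0 + 0) → ··a··> q2
  q2 = a.(0 + 0) → ··a··> q3
  q3 = 0 + 0 → deadlocked
Executing aab from P (initial set {p0}):
  after a @ step 1: {p1}
  after a @ step 2: {p2}
  after b @ step 3: {p3}
  P completes σ.
Executing aab from Q (initial set {q0}):
  after a @ step 1: {q1}
  after a @ step 2: {q2}
  after b @ step 3: no successor for Q

aab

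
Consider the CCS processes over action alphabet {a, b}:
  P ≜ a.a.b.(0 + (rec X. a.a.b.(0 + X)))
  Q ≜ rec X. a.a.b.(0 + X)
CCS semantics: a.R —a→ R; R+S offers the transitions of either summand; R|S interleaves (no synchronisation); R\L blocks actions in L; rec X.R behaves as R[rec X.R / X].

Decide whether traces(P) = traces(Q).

LTS(P): 4 reachable states
  s0 = a.a.b.(0 + (rec X. a.a.b.(0 + X))) :: ··a··> s1
  s1 = a.b.(0 + (rec X. a.a.b.(0 + X))) :: ··a··> s2
  s2 = b.(0 + (rec X. a.a.b.(0 + X))) :: ··b··> s3
  s3 = 0 + (rec X. a.a.b.(0 + X)) :: ··a··> s1
LTS(Q): 4 reachable states
  t0 = rec X. a.a.b.(0 + X) :: ··a··> t1
  t1 = a.b.(0 + (rec X. a.a.b.(0 + X))) :: ··a··> t2
  t2 = b.(0 + (rec X. a.a.b.(0 + X))) :: ··b··> t3
  t3 = 0 + (rec X. a.a.b.(0 + X)) :: ··a··> t1
Coarsest stable partition (strong bisimilarity classes):
  B0 = {s0, s3, t0, t3}
  B1 = {s1, t1}
  B2 = {s2, t2}
s0 ∈ B0, t0 ∈ B0 → same block
Bisimilar ⇒ trace-equivalent.

YES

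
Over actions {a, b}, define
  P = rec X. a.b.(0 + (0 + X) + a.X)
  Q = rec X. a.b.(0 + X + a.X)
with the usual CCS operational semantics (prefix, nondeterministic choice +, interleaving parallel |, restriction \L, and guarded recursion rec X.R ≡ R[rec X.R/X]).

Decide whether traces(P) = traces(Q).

P's transition system — 3 states:
  m0 = rec X. a.b.(0 + (0 + X) + a.X) has moves —a→ m1
  m1 = b.(0 + (0 + (rec X. a.b.(0 + (0 + X) + a.X))) + a.(rec X. a.b.(0 + (0 + X) + a.X))) has moves —b→ m2
  m2 = 0 + (0 + (rec X. a.b.(0 + (0 + X) + a.X))) + a.(rec X. a.b.(0 + (0 + X) + a.X)) has moves —a→ m0, —a→ m1
Q's transition system — 3 states:
  n0 = rec X. a.b.(0 + X + a.X) has moves —a→ n1
  n1 = b.(0 + (rec X. a.b.(0 + X + a.X)) + a.(rec X. a.b.(0 + X + a.X))) has moves —b→ n2
  n2 = 0 + (rec X. a.b.(0 + X + a.X)) + a.(rec X. a.b.(0 + X + a.X)) has moves —a→ n0, —a→ n1
Coarsest stable partition (strong bisimilarity classes):
  B0 = {m0, n0}
  B1 = {m1, n1}
  B2 = {m2, n2}
m0 ∈ B0, n0 ∈ B0 → same block
Bisimilar ⇒ trace-equivalent.

YES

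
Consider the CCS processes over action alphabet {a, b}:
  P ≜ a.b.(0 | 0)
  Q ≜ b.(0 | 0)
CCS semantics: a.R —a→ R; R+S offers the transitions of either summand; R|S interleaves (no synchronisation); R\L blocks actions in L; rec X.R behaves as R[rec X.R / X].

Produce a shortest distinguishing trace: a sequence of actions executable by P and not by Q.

Reachable graph of P (3 states):
  u0 = a.b.(0 | 0) → --a--▸ u1
  u1 = b.(0 | 0) → --b--▸ u2
  u2 = 0 | 0 → ∅
Reachable graph of Q (2 states):
  v0 = b.(0 | 0) → --b--▸ v1
  v1 = 0 | 0 → ∅
Trace ⟨a⟩ through P, begin at {u0}:
  step 1 (a): {u1}
  — P admits the full trace.
Trace ⟨a⟩ through Q, begin at {v0}:
  step 1 (a): ∅ (Q stuck)

a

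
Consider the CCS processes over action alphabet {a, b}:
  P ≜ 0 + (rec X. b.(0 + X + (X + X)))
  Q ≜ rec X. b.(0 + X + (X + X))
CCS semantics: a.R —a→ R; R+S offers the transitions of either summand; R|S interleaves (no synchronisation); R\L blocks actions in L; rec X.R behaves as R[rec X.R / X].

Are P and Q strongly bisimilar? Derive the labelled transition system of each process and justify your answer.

P's transition system — 2 states:
  s0 = 0 + (rec X. b.(0 + X + (X + X))) ⊢ -b-> s1
  s1 = 0 + (rec X. b.(0 + X + (X + X))) + ((rec X. b.(0 + X + (X + X))) + (rec X. b.(0 + X + (X + X)))) ⊢ -b-> s1
Q's transition system — 2 states:
  t0 = rec X. b.(0 + X + (X + X)) ⊢ -b-> t1
  t1 = 0 + (rec X. b.(0 + X + (X + X))) + ((rec X. b.(0 + X + (X + X))) + (rec X. b.(0 + X + (X + X)))) ⊢ -b-> t1
Partition-refinement fixed point:
  B0 = {s0, s1, t0, t1}
s0 ∈ B0, t0 ∈ B0 → same block

P ~ Q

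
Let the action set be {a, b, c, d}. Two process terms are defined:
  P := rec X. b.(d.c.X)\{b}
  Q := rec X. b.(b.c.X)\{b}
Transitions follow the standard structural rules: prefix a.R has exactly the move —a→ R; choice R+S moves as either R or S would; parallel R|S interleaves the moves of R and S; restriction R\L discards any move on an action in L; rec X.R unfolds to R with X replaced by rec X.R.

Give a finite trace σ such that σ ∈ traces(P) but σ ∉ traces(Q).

bd

LTS(P): 4 reachable states
  m0 = rec X. b.(d.c.X)\{b} :: —b→ m1
  m1 = (d.c.(rec X. b.(d.c.X)\{b}))\{b} :: —d→ m2
  m2 = (c.(rec X. b.(d.c.X)\{b}))\{b} :: —c→ m3
  m3 = (rec X. b.(d.c.X)\{b})\{b} :: deadlocked
LTS(Q): 2 reachable states
  n0 = rec X. b.(b.c.X)\{b} :: —b→ n1
  n1 = (b.c.(rec X. b.(b.c.X)\{b}))\{b} :: deadlocked
Trace ⟨bd⟩ through P, begin at {m0}:
  step 1 (b): {m1}
  step 2 (d): {m2}
  — P admits the full trace.
Trace ⟨bd⟩ through Q, begin at {n0}:
  step 1 (b): {n1}
  step 2 (d): ∅ (Q stuck)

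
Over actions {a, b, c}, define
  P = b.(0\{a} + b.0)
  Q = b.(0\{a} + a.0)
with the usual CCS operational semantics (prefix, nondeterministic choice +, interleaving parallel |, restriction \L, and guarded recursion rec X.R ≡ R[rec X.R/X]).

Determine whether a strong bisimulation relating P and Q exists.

P ≁ Q

Reachable graph of P (3 states):
  s0 = b.(0\{a} + b.0) ⊢ --b--▸ s1
  s1 = 0\{a} + b.0 ⊢ --b--▸ s2
  s2 = 0 ⊢ stopped
Reachable graph of Q (3 states):
  t0 = b.(0\{a} + a.0) ⊢ --b--▸ t1
  t1 = 0\{a} + a.0 ⊢ --a--▸ t2
  t2 = 0 ⊢ stopped
Partition-refinement fixed point:
  B0 = {s0}
  B1 = {s1}
  B2 = {s2, t2}
  B3 = {t0}
  B4 = {t1}
s0 ∈ B0, t0 ∈ B3 → different blocks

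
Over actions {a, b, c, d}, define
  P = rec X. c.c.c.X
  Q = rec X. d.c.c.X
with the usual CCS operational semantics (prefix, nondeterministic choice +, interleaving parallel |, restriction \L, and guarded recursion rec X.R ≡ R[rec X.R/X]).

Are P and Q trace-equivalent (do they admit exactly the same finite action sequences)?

Reachable graph of P (3 states):
  p0 = rec X. c.c.c.X ⊢ —c→ p1
  p1 = c.c.(rec X. c.c.c.X) ⊢ —c→ p2
  p2 = c.(rec X. c.c.c.X) ⊢ —c→ p0
Reachable graph of Q (3 states):
  q0 = rec X. d.c.c.X ⊢ —d→ q1
  q1 = c.c.(rec X. d.c.c.X) ⊢ —c→ q2
  q2 = c.(rec X. d.c.c.X) ⊢ —c→ q0
Executing c from P (initial set {p0}):
  step 1 (c): {p1}
  — P admits the full trace.
Executing c from Q (initial set {q0}):
  step 1 (c): ∅  — Q cannot continue

traces(P) ≠ traces(Q) — witness ⟨c⟩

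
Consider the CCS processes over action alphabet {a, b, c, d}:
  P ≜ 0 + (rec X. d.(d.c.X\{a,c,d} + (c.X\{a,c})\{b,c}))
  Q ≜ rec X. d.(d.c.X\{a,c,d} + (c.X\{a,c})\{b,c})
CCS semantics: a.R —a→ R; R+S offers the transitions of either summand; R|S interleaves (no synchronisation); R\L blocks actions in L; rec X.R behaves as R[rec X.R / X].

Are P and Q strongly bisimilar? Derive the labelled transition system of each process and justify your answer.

YES

Reachable graph of P (4 states):
  s0 = 0 + (rec X. d.(d.c.X\{a,c,d} + (c.X\{a,c})\{b,c})) :: ··d··> s1
  s1 = d.c.(rec X. d.(d.c.X\{a,c,d} + (c.X\{a,c})\{b,c}))\{a,c,d} + (c.(rec X. d.(d.c.X\{a,c,d} + (c.X\{a,c})\{b,c}))\{a,c})\{b,c} :: ··d··> s2
  s2 = c.(rec X. d.(d.c.X\{a,c,d} + (c.X\{a,c})\{b,c}))\{a,c,d} :: ··c··> s3
  s3 = (rec X. d.(d.c.X\{a,c,d} + (c.X\{a,c})\{b,c}))\{a,c,d} :: ·
Reachable graph of Q (4 states):
  t0 = rec X. d.(d.c.X\{a,c,d} + (c.X\{a,c})\{b,c}) :: ··d··> t1
  t1 = d.c.(rec X. d.(d.c.X\{a,c,d} + (c.X\{a,c})\{b,c}))\{a,c,d} + (c.(rec X. d.(d.c.X\{a,c,d} + (c.X\{a,c})\{b,c}))\{a,c})\{b,c} :: ··d··> t2
  t2 = c.(rec X. d.(d.c.X\{a,c,d} + (c.X\{a,c})\{b,c}))\{a,c,d} :: ··c··> t3
  t3 = (rec X. d.(d.c.X\{a,c,d} + (c.X\{a,c})\{b,c}))\{a,c,d} :: ·
Coarsest stable partition (strong bisimilarity classes):
  B0 = {s0, t0}
  B1 = {s1, t1}
  B2 = {s2, t2}
  B3 = {s3, t3}
s0 ∈ B0, t0 ∈ B0 → same block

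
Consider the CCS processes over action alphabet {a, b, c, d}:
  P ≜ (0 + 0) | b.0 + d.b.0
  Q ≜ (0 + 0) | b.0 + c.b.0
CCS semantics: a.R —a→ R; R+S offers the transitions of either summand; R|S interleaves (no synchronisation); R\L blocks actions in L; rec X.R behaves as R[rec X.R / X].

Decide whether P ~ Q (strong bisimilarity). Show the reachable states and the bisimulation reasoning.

not bisimilar

LTS(P): 4 reachable states
  m0 = (0 + 0) | b.0 + d.b.0 → =b=> m1, =d=> m2
  m1 = (0 + 0) | 0 → ∅
  m2 = b.0 → =b=> m3
  m3 = 0 → ∅
LTS(Q): 4 reachable states
  n0 = (0 + 0) | b.0 + c.b.0 → =b=> n1, =c=> n2
  n1 = (0 + 0) | 0 → ∅
  n2 = b.0 → =b=> n3
  n3 = 0 → ∅
Bisimilarity quotient blocks:
  B0 = {m0}
  B1 = {m2, n2}
  B2 = {m1, m3, n1, n3}
  B3 = {n0}
m0 ∈ B0, n0 ∈ B3 → different blocks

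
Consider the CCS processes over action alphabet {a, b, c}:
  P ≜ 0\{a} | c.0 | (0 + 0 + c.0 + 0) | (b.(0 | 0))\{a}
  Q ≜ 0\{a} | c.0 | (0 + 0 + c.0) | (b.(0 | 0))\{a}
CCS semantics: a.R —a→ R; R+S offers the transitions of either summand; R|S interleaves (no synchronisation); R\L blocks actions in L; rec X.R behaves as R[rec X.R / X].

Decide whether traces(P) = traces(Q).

LTS(P): 8 reachable states
  s0 = 0\{a} | c.0 | (0 + 0 + c.0 + 0) | (b.(0 | 0))\{a} ⊢ =b=> s1, =c=> s2, =c=> s3
  s1 = 0\{a} | c.0 | (0 + 0 + c.0 + 0) | (0 | 0)\{a} ⊢ =c=> s4, =c=> s5
  s2 = 0\{a} | 0 | (0 + 0 + c.0 + 0) | (b.(0 | 0))\{a} ⊢ =b=> s4, =c=> s6
  s3 = 0\{a} | c.0 | 0 | (b.(0 | 0))\{a} ⊢ =b=> s5, =c=> s6
  s4 = 0\{a} | 0 | (0 + 0 + c.0 + 0) | (0 | 0)\{a} ⊢ =c=> s7
  s5 = 0\{a} | c.0 | 0 | (0 | 0)\{a} ⊢ =c=> s7
  s6 = 0\{a} | 0 | 0 | (b.(0 | 0))\{a} ⊢ =b=> s7
  s7 = 0\{a} | 0 | 0 | (0 | 0)\{a} ⊢ ·
LTS(Q): 8 reachable states
  t0 = 0\{a} | c.0 | (0 + 0 + c.0) | (b.(0 | 0))\{a} ⊢ =b=> t1, =c=> t2, =c=> t3
  t1 = 0\{a} | c.0 | (0 + 0 + c.0) | (0 | 0)\{a} ⊢ =c=> t4, =c=> t5
  t2 = 0\{a} | 0 | (0 + 0 + c.0) | (b.(0 | 0))\{a} ⊢ =b=> t4, =c=> t6
  t3 = 0\{a} | c.0 | 0 | (b.(0 | 0))\{a} ⊢ =b=> t5, =c=> t6
  t4 = 0\{a} | 0 | (0 + 0 + c.0) | (0 | 0)\{a} ⊢ =c=> t7
  t5 = 0\{a} | c.0 | 0 | (0 | 0)\{a} ⊢ =c=> t7
  t6 = 0\{a} | 0 | 0 | (b.(0 | 0))\{a} ⊢ =b=> t7
  t7 = 0\{a} | 0 | 0 | (0 | 0)\{a} ⊢ ·
Bisimilarity quotient blocks:
  B0 = {s0, t0}
  B1 = {s2, s3, t2, t3}
  B2 = {s4, s5, t4, t5}
  B3 = {s7, t7}
  B4 = {s6, t6}
  B5 = {s1, t1}
s0 ∈ B0, t0 ∈ B0 → same block
Bisimilar ⇒ trace-equivalent.

traces(P) = traces(Q)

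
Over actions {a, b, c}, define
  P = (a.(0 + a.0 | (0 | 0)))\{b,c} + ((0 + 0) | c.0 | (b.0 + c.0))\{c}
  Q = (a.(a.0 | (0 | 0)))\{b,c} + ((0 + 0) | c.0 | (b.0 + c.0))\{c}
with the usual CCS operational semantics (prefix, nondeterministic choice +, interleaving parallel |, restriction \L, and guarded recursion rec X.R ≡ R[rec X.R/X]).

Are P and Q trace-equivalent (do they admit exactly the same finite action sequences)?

LTS(P): 4 reachable states
  m0 = (a.(0 + a.0 | (0 | 0)))\{b,c} + ((0 + 0) | c.0 | (b.0 + c.0))\{c} ⊢ --a--▸ m1, --b--▸ m2
  m1 = (0 + a.0 | (0 | 0))\{b,c} ⊢ --a--▸ m3
  m2 = ((0 + 0) | c.0 | 0)\{c} ⊢ (no moves)
  m3 = (0 | (0 | 0))\{b,c} ⊢ (no moves)
LTS(Q): 4 reachable states
  n0 = (a.(a.0 | (0 | 0)))\{b,c} + ((0 + 0) | c.0 | (b.0 + c.0))\{c} ⊢ --a--▸ n1, --b--▸ n2
  n1 = (a.0 | (0 | 0))\{b,c} ⊢ --a--▸ n3
  n2 = ((0 + 0) | c.0 | 0)\{c} ⊢ (no moves)
  n3 = (0 | (0 | 0))\{b,c} ⊢ (no moves)
Bisimilarity quotient blocks:
  B0 = {m0, n0}
  B1 = {m2, m3, n2, n3}
  B2 = {m1, n1}
m0 ∈ B0, n0 ∈ B0 → same block
Bisimilar ⇒ trace-equivalent.

YES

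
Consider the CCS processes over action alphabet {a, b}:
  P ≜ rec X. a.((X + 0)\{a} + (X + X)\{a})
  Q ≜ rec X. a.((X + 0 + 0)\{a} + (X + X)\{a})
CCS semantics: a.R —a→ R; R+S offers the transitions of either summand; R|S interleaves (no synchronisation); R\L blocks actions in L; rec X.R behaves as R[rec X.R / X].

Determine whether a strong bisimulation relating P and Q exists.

P's transition system — 2 states:
  p0 = rec X. a.((X + 0)\{a} + (X + X)\{a}) has moves =a=> p1
  p1 = ((rec X. a.((X + 0)\{a} + (X + X)\{a})) + 0)\{a} + ((rec X. a.((X + 0)\{a} + (X + X)\{a})) + (rec X. a.((X + 0)\{a} + (X + X)\{a})))\{a} has moves ·
Q's transition system — 2 states:
  q0 = rec X. a.((X + 0 + 0)\{a} + (X + X)\{a}) has moves =a=> q1
  q1 = ((rec X. a.((X + 0 + 0)\{a} + (X + X)\{a})) + 0 + 0)\{a} + ((rec X. a.((X + 0 + 0)\{a} + (X + X)\{a})) + (rec X. a.((X + 0 + 0)\{a} + (X + X)\{a})))\{a} has moves ·
Bisimilarity quotient blocks:
  B0 = {p0, q0}
  B1 = {p1, q1}
p0 ∈ B0, q0 ∈ B0 → same block

bisimilar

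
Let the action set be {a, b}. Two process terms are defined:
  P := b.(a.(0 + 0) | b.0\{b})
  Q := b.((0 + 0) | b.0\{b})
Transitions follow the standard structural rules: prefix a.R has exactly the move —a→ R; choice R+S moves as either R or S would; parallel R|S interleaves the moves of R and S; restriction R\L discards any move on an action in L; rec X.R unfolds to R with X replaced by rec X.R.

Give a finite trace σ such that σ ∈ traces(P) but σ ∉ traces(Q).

Reachable graph of P (5 states):
  u0 = b.(a.(0 + 0) | b.0\{b}) ⊢ ··b··> u1
  u1 = a.(0 + 0) | b.0\{b} ⊢ ··a··> u2, ··b··> u3
  u2 = (0 + 0) | b.0\{b} ⊢ ··b··> u4
  u3 = a.(0 + 0) | 0\{b} ⊢ ··a··> u4
  u4 = (0 + 0) | 0\{b} ⊢ ·
Reachable graph of Q (3 states):
  v0 = b.((0 + 0) | b.0\{b}) ⊢ ··b··> v1
  v1 = (0 + 0) | b.0\{b} ⊢ ··b··> v2
  v2 = (0 + 0) | 0\{b} ⊢ ·
Executing ba from P (initial set {u0}):
  after b @ step 1: {u1}
  after a @ step 2: {u2}
  — P admits the full trace.
Executing ba from Q (initial set {v0}):
  after b @ step 1: {v1}
  after a @ step 2: no successor for Q

ba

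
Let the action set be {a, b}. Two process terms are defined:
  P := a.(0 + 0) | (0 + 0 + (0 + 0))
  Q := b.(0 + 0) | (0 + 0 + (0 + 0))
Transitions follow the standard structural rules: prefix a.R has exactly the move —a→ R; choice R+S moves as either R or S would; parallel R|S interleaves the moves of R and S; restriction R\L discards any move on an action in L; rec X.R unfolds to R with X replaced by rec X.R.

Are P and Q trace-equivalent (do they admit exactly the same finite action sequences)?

Reachable graph of P (2 states):
  u0 = a.(0 + 0) | (0 + 0 + (0 + 0)) has moves —a→ u1
  u1 = (0 + 0) | (0 + 0 + (0 + 0)) has moves ∅
Reachable graph of Q (2 states):
  v0 = b.(0 + 0) | (0 + 0 + (0 + 0)) has moves —b→ v1
  v1 = (0 + 0) | (0 + 0 + (0 + 0)) has moves ∅
Trace ⟨a⟩ through P, begin at {u0}:
  after a @ step 1: {u1}
  P completes σ.
Trace ⟨a⟩ through Q, begin at {v0}:
  after a @ step 1: ∅ (Q stuck)

NO — witness ⟨a⟩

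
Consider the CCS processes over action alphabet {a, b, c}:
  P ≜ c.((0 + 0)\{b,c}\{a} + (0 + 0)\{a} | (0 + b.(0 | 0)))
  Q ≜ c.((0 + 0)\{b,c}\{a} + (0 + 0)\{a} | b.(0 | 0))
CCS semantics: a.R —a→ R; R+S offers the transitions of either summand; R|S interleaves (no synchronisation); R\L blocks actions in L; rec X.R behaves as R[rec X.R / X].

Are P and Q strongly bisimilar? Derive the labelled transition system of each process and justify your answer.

bisimilar

Reachable graph of P (3 states):
  p0 = c.((0 + 0)\{b,c}\{a} + (0 + 0)\{a} | (0 + b.(0 | 0))) → ··c··> p1
  p1 = (0 + 0)\{b,c}\{a} + (0 + 0)\{a} | (0 + b.(0 | 0)) → ··b··> p2
  p2 = (0 + 0)\{a} | (0 | 0) → deadlocked
Reachable graph of Q (3 states):
  q0 = c.((0 + 0)\{b,c}\{a} + (0 + 0)\{a} | b.(0 | 0)) → ··c··> q1
  q1 = (0 + 0)\{b,c}\{a} + (0 + 0)\{a} | b.(0 | 0) → ··b··> q2
  q2 = (0 + 0)\{a} | (0 | 0) → deadlocked
Coarsest stable partition (strong bisimilarity classes):
  B0 = {p0, q0}
  B1 = {p1, q1}
  B2 = {p2, q2}
p0 ∈ B0, q0 ∈ B0 → same block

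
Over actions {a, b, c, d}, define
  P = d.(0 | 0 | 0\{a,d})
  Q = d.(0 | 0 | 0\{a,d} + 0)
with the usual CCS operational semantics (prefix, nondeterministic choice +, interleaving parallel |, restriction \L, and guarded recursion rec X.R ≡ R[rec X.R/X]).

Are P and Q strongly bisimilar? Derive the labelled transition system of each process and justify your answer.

bisimilar

LTS(P): 2 reachable states
  m0 = d.(0 | 0 | 0\{a,d}) has moves ··d··> m1
  m1 = 0 | 0 | 0\{a,d} has moves ·
LTS(Q): 2 reachable states
  n0 = d.(0 | 0 | 0\{a,d} + 0) has moves ··d··> n1
  n1 = 0 | 0 | 0\{a,d} + 0 has moves ·
Bisimilarity quotient blocks:
  B0 = {m0, n0}
  B1 = {m1, n1}
m0 ∈ B0, n0 ∈ B0 → same block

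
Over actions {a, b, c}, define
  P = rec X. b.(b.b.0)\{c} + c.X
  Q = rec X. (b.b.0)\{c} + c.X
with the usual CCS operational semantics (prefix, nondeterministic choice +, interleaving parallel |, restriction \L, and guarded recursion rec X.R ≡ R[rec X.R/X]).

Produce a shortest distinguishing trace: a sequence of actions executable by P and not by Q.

bbb

P's transition system — 4 states:
  u0 = rec X. b.(b.b.0)\{c} + c.X :: —b→ u1, —c→ u0
  u1 = (b.b.0)\{c} :: —b→ u2
  u2 = (b.0)\{c} :: —b→ u3
  u3 = 0\{c} :: ·
Q's transition system — 3 states:
  v0 = rec X. (b.b.0)\{c} + c.X :: —b→ v1, —c→ v0
  v1 = (b.0)\{c} :: —b→ v2
  v2 = 0\{c} :: ·
Trace ⟨bbb⟩ through P, begin at {u0}:
  [1] b ⇒ {u1}
  [2] b ⇒ {u2}
  [3] b ⇒ {u3}
  P completes σ.
Trace ⟨bbb⟩ through Q, begin at {v0}:
  [1] b ⇒ {v1}
  [2] b ⇒ {v2}
  [3] b ⇒ ∅  — Q cannot continue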